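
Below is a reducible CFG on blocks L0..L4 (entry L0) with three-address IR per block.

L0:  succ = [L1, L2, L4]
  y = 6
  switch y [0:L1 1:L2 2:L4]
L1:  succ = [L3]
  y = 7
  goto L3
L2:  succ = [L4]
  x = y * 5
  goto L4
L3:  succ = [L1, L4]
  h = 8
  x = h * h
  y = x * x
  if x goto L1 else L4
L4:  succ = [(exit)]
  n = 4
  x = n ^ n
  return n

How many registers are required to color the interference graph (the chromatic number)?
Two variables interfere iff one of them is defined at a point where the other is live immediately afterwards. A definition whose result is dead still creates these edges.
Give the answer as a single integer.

Per-block:
  L0: def={y} ue=∅
  L1: def={y} ue=∅
  L2: def={x} ue={y}
  L3: def={h,x,y} ue=∅
  L4: def={n,x} ue=∅

Live sets:
  L0: in=∅ out={y}
  L1: in=∅ out=∅
  L2: in={y} out=∅
  L3: in=∅ out=∅
  L4: in=∅ out=∅

Conflict graph:
  h↔∅
  n↔{x}
  x↔{n,y}
  y↔{x}

Registers:
  clique {n,x} ⇒ need ≥ 2
  2-colouring: R0={h,x}  R1={n,y}
  χ = 2

Answer: 2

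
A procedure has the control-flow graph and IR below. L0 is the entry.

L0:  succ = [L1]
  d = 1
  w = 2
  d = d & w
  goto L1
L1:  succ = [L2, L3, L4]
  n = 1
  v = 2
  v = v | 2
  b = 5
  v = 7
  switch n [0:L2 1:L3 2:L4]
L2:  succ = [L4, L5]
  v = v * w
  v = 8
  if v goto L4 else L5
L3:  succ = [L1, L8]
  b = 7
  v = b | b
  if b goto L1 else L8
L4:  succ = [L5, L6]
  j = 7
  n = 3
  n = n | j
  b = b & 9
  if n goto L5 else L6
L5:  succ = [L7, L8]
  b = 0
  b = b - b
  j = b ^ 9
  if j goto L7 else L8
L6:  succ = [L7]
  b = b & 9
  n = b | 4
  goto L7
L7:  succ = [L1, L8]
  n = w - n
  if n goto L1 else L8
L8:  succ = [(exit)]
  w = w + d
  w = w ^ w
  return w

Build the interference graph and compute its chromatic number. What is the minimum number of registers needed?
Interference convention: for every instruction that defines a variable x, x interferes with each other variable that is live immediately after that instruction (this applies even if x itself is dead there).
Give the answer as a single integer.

def/use:
  L0 def {d,w} use ∅
  L1 def {b,n,v} use ∅
  L2 def {v} use {v,w}
  L3 def {b,v} use ∅
  L4 def {b,j,n} use {b}
  L5 def {b,j} use ∅
  L6 def {b,n} use {b}
  L7 def {n} use {n,w}
  L8 def {w} use {d,w}

Live sets:
  live L0: ∅→{d,w}
  live L1: {d,w}→{b,d,n,v,w}
  live L2: {b,d,n,v,w}→{b,d,n,w}
  live L3: {d,w}→{d,w}
  live L4: {b,d,w}→{b,d,n,w}
  live L5: {d,n,w}→{d,n,w}
  live L6: {b,d,w}→{d,n,w}
  live L7: {d,n,w}→{d,w}
  live L8: {d,w}→∅

Interfere edges:
  b — {d,j,n,v,w}
  d — {b,j,n,v,w}
  j — {b,d,n,w}
  n — {b,d,j,v,w}
  v — {b,d,n,w}
  w — {b,d,j,n,v}

Chromatic number:
  lower bound: {b,d,j,n,w} mutually conflict ⇒ χ ≥ 5
  5-colouring: r0={b}  r1={d}  r2={n}  r3={w}  r4={j,v}
  χ = 5

Answer: 5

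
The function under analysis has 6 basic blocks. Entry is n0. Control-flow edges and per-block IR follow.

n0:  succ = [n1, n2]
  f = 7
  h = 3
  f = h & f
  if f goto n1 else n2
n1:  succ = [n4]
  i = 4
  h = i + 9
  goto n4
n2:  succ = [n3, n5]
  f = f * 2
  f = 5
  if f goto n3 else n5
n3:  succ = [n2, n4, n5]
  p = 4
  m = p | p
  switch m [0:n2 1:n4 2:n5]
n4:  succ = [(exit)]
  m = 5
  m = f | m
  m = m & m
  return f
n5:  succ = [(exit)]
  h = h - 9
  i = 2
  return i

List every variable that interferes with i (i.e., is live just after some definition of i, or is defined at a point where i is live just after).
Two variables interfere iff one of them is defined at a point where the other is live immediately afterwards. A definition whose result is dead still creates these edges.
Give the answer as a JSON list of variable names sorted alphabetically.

Answer: ["f"]

Derivation:
Per-block:
  n0 def {f,h} use ∅
  n1 def {h,i} use ∅
  n2 def {f} use {f}
  n3 def {m,p} use ∅
  n4 def {m} use {f}
  n5 def {h,i} use {h}

Backward fixpoint:
  n0: in=∅ out={f,h}
  n1: in={f} out={f}
  n2: in={f,h} out={f,h}
  n3: in={f,h} out={f,h}
  n4: in={f} out=∅
  n5: in={h} out=∅

Interfere edges:
  f↔{h,i,m,p}
  h↔{f,m,p}
  i↔{f}
  m↔{f,h}
  p↔{f,h}

N(i) = ["f"]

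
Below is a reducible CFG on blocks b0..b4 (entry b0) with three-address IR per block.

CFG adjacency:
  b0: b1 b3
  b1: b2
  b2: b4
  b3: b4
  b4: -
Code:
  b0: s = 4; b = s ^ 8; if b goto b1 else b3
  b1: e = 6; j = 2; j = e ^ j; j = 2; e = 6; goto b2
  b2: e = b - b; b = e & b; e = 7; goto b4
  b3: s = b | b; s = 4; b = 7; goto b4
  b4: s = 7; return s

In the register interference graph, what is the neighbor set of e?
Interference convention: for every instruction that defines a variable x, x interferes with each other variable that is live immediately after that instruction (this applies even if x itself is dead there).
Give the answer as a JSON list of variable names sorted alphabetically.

def/use:
  b0 def {b,s} use ∅
  b1 def {e,j} use ∅
  b2 def {b,e} use {b}
  b3 def {b,s} use {b}
  b4 def {s} use ∅

Backward fixpoint:
  b0: in=∅ out={b}
  b1: in={b} out={b}
  b2: in={b} out=∅
  b3: in={b} out=∅
  b4: in=∅ out=∅

Interfere edges:
  b↔{e,j}
  e↔{b,j}
  j↔{b,e}
  s↔∅

N(e) = ["b", "j"]

Answer: ["b", "j"]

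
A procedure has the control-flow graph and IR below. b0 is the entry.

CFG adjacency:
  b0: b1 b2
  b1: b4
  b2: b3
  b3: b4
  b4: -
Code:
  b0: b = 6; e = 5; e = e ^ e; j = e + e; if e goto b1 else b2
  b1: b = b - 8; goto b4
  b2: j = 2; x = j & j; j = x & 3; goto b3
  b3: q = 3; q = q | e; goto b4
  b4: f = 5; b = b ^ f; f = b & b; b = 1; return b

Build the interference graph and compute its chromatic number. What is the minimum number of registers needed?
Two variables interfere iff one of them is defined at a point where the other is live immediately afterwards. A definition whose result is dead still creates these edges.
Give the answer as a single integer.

def/use:
  b0 def {b,e,j} use ∅
  b1 def {b} use {b}
  b2 def {j,x} use ∅
  b3 def {q} use {e}
  b4 def {b,f} use {b}

Liveness:
  b0 li=∅ lo={b,e}
  b1 li={b} lo={b}
  b2 li={b,e} lo={b,e}
  b3 li={b,e} lo={b}
  b4 li={b} lo=∅

Conflict graph:
  b — {e,f,j,q,x}
  e — {b,j,q,x}
  f — {b}
  j — {b,e}
  q — {b,e}
  x — {b,e}

Chromatic number:
  lower bound: {b,e,j} mutually conflict ⇒ χ ≥ 3
  3-colouring: R0={b}  R1={e,f}  R2={j,q,x}
  χ = 3

Answer: 3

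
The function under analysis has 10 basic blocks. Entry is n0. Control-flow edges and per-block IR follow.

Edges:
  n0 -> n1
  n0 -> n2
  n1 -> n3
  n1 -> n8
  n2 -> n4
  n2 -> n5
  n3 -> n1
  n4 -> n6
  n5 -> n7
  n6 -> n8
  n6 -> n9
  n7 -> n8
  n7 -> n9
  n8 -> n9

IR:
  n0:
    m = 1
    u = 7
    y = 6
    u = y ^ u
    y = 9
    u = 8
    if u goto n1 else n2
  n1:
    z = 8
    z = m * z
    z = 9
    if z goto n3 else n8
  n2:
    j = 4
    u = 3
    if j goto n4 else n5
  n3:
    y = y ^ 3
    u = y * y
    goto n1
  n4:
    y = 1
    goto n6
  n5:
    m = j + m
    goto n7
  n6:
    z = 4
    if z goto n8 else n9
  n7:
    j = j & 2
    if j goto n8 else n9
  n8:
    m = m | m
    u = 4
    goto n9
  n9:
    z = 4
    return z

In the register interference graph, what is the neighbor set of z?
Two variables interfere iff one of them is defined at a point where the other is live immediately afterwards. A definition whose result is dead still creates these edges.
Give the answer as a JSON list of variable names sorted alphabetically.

Answer: ["m", "y"]

Derivation:
def/use:
  n0 def {m,u,y} use ∅
  n1 def {z} use {m}
  n2 def {j,u} use ∅
  n3 def {u,y} use {y}
  n4 def {y} use ∅
  n5 def {m} use {j,m}
  n6 def {z} use ∅
  n7 def {j} use {j}
  n8 def {m,u} use {m}
  n9 def {z} use ∅

Backward fixpoint:
  live n0: ∅→{m,y}
  live n1: {m,y}→{m,y}
  live n2: {m}→{j,m}
  live n3: {m,y}→{m,y}
  live n4: {m}→{m}
  live n5: {j,m}→{j,m}
  live n6: {m}→{m}
  live n7: {j,m}→{m}
  live n8: {m}→∅
  live n9: ∅→∅

Interfere edges:
  j — {m,u}
  m — {j,u,y,z}
  u — {j,m,y}
  y — {m,u,z}
  z — {m,y}

N(z) = ["m", "y"]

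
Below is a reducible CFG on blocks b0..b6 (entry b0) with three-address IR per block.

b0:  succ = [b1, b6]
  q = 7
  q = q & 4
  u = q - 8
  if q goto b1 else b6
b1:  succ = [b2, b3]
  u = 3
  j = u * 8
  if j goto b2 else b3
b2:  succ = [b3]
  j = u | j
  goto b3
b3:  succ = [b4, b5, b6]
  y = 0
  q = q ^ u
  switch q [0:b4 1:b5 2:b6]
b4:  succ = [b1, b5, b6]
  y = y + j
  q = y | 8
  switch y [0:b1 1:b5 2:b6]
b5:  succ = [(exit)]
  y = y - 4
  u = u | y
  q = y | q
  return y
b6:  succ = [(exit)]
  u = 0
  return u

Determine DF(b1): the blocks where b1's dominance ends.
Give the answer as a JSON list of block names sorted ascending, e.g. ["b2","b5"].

Answer: ["b1", "b6"]

Analysis:
idom tree: b1←b0 b2←b1 b3←b1 b4←b3 b5←b3 b6←b0
Dom at joins:
  b1: preds {b0,b4}: {b0} ∩ {b0,b1,b3,b4} = {b0}; idom=b0
  b3: preds {b1,b2}: {b0,b1} ∩ {b0,b1,b2} = {b0,b1}; idom=b1
  b5: preds {b3,b4}: {b0,b1,b3} ∩ {b0,b1,b3,b4} = {b0,b1,b3}; idom=b3
  b6: preds {b0,b3,b4}: {b0} ∩ {b0,b1,b3} ∩ {b0,b1,b3,b4} = {b0}; idom=b0

Frontier:
  join b1 pred b0: · stop@b0
  join b1 pred b4: b4→b3→b1 stop@b0
  join b3 pred b1: · stop@b1
  join b3 pred b2: b2 stop@b1
  join b5 pred b3: · stop@b3
  join b5 pred b4: b4 stop@b3
  join b6 pred b0: · stop@b0
  join b6 pred b3: b3→b1 stop@b0
  join b6 pred b4: b4→b3→b1 stop@b0
  b0: DF=∅
  b1: DF={b1,b6}
  b2: DF={b3}
  b3: DF={b1,b6}
  b4: DF={b1,b5,b6}
  b5: DF=∅
  b6: DF=∅

DF(b1) = ["b1", "b6"]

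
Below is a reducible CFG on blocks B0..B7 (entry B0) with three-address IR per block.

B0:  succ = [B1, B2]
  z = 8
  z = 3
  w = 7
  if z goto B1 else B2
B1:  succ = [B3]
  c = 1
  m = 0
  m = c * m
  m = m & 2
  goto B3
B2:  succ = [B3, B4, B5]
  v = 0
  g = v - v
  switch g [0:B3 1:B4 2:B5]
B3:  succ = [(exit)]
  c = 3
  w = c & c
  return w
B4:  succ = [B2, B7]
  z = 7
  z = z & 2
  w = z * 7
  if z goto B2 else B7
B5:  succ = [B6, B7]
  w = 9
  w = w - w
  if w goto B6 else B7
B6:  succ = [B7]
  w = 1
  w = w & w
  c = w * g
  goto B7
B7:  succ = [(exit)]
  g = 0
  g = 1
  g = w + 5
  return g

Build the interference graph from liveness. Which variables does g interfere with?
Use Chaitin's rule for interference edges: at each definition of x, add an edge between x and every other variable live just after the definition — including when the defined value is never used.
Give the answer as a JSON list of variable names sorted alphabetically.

Answer: ["w"]

Working:
def/use:
  B0: def={w,z} ue=∅
  B1: def={c,m} ue=∅
  B2: def={g,v} ue=∅
  B3: def={c,w} ue=∅
  B4: def={w,z} ue=∅
  B5: def={w} ue=∅
  B6: def={c,w} ue={g}
  B7: def={g} ue={w}

Liveness:
  live B0: ∅→∅
  live B1: ∅→∅
  live B2: ∅→{g}
  live B3: ∅→∅
  live B4: ∅→{w}
  live B5: {g}→{g,w}
  live B6: {g}→{w}
  live B7: {w}→∅

Interference:
  c: {m,w}
  g: {w}
  m: {c}
  v: ∅
  w: {c,g,z}
  z: {w}

N(g) = ["w"]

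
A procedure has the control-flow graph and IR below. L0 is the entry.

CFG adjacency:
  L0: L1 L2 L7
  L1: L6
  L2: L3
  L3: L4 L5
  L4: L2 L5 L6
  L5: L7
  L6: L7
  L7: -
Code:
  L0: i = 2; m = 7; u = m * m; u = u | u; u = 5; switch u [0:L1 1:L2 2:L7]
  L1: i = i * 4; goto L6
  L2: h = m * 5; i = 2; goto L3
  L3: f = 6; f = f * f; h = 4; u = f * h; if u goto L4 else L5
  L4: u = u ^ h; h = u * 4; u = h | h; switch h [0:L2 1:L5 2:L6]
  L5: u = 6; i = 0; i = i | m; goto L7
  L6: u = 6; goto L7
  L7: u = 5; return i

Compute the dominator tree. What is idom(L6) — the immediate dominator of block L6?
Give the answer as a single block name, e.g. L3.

idom tree: L1←L0 L2←L0 L3←L2 L4←L3 L5←L3 L6←L0 L7←L0
Dom∩ at merges:
  L2: preds {L0,L4}: {L0} ∩ {L0,L2,L3,L4} = {L0}; idom=L0
  L5: preds {L3,L4}: {L0,L2,L3} ∩ {L0,L2,L3,L4} = {L0,L2,L3}; idom=L3
  L6: preds {L1,L4}: {L0,L1} ∩ {L0,L2,L3,L4} = {L0}; idom=L0
  L7: preds {L0,L5,L6}: {L0} ∩ {L0,L2,L3,L5} ∩ {L0,L6} = {L0}; idom=L0

idom(L6) = L0

Answer: L0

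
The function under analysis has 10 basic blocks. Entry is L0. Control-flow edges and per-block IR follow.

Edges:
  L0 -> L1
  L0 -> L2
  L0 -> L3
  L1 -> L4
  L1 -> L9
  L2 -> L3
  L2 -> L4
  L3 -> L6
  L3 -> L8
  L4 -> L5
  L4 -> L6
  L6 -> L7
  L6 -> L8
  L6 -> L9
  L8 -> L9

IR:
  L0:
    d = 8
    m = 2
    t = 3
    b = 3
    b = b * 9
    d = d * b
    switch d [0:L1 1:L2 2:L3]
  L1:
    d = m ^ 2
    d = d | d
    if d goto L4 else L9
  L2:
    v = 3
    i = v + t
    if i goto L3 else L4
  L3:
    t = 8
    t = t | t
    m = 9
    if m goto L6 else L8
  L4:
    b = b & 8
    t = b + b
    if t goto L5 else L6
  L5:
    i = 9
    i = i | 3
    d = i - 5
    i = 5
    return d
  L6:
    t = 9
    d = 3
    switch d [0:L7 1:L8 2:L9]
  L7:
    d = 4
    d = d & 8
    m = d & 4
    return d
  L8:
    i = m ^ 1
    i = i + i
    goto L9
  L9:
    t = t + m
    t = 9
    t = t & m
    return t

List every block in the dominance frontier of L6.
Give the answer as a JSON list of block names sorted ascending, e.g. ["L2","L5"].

idom tree: L1←L0 L2←L0 L3←L0 L4←L0 L5←L4 L6←L0 L7←L6 L8←L0 L9←L0
Dom∩ at merges:
  L3: preds {L0,L2}: {L0} ∩ {L0,L2} = {L0}; idom=L0
  L4: preds {L1,L2}: {L0,L1} ∩ {L0,L2} = {L0}; idom=L0
  L6: preds {L3,L4}: {L0,L3} ∩ {L0,L4} = {L0}; idom=L0
  L8: preds {L3,L6}: {L0,L3} ∩ {L0,L6} = {L0}; idom=L0
  L9: preds {L1,L6,L8}: {L0,L1} ∩ {L0,L6} ∩ {L0,L8} = {L0}; idom=L0

Frontier:
  join L3 pred L0: · stop@L0
  join L3 pred L2: L2 stop@L0
  join L4 pred L1: L1 stop@L0
  join L4 pred L2: L2 stop@L0
  join L6 pred L3: L3 stop@L0
  join L6 pred L4: L4 stop@L0
  join L8 pred L3: L3 stop@L0
  join L8 pred L6: L6 stop@L0
  join L9 pred L1: L1 stop@L0
  join L9 pred L6: L6 stop@L0
  join L9 pred L8: L8 stop@L0
  DF(L0)=∅
  DF(L1)={L4,L9}
  DF(L2)={L3,L4}
  DF(L3)={L6,L8}
  DF(L4)={L6}
  DF(L5)=∅
  DF(L6)={L8,L9}
  DF(L7)=∅
  DF(L8)={L9}
  DF(L9)=∅

DF(L6) = ["L8", "L9"]

Answer: ["L8", "L9"]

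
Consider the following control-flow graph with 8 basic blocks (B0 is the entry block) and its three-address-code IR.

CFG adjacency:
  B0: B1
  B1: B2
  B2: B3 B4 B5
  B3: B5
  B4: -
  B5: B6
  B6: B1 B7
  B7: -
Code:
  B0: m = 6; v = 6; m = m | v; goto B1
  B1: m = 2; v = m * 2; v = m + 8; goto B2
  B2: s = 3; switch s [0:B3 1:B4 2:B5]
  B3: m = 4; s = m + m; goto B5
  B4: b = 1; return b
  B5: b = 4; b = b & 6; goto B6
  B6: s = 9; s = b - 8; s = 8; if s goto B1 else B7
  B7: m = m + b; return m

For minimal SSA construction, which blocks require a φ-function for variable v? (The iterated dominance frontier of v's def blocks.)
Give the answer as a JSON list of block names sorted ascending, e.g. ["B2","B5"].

Answer: ["B1"]

Analysis:
idom tree: B1←B0 B2←B1 B3←B2 B4←B2 B5←B2 B6←B5 B7←B6
Dom at joins:
  B1: preds {B0,B6}: {B0} ∩ {B0,B1,B2,B5,B6} = {B0}; idom=B0
  B5: preds {B2,B3}: {B0,B1,B2} ∩ {B0,B1,B2,B3} = {B0,B1,B2}; idom=B2

Frontier:
  B1←B0: walk · to B0
  B1←B6: walk B6→B5→B2→B1 to B0
  B5←B2: walk · to B2
  B5←B3: walk B3 to B2
  B0 → ∅
  B1 → {B1}
  B2 → {B1}
  B3 → {B5}
  B4 → ∅
  B5 → {B1}
  B6 → {B1}
  B7 → ∅

φ for v: defs {B0,B1}
  DF⁺ = {B1}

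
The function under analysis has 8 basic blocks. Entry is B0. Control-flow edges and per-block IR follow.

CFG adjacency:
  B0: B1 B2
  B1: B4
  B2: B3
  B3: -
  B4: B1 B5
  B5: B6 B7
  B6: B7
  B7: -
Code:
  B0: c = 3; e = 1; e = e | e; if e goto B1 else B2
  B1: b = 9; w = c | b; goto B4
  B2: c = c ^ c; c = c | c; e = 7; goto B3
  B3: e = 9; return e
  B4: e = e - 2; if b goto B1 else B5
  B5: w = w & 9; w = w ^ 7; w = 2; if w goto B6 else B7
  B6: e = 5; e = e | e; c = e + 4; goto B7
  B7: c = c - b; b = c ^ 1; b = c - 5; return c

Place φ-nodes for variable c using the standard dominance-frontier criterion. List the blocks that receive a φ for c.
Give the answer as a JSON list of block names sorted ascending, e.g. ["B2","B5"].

Answer: ["B7"]

Derivation:
idom tree: B1←B0 B2←B0 B3←B2 B4←B1 B5←B4 B6←B5 B7←B5
Join-block Dom:
  B1: preds {B0,B4}: {B0} ∩ {B0,B1,B4} = {B0}; idom=B0
  B7: preds {B5,B6}: {B0,B1,B4,B5} ∩ {B0,B1,B4,B5,B6} = {B0,B1,B4,B5}; idom=B5

Frontier:
  join B1 pred B0: · stop@B0
  join B1 pred B4: B4→B1 stop@B0
  join B7 pred B5: · stop@B5
  join B7 pred B6: B6 stop@B5
  B0: DF=∅
  B1: DF={B1}
  B2: DF=∅
  B3: DF=∅
  B4: DF={B1}
  B5: DF=∅
  B6: DF={B7}
  B7: DF=∅

φ for c: defs {B0,B2,B6,B7}
  DF⁺ = {B7}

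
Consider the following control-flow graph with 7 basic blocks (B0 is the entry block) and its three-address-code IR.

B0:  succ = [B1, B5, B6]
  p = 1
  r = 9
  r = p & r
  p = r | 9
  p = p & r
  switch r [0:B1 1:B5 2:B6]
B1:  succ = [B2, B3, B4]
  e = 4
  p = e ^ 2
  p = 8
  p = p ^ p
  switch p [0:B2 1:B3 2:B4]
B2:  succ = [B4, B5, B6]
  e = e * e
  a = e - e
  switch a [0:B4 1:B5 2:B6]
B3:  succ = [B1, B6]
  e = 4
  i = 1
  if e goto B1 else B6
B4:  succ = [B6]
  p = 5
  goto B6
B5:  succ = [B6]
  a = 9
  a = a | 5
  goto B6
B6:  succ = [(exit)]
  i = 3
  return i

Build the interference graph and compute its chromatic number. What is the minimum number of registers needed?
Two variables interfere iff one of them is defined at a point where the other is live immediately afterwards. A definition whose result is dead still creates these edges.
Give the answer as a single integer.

Answer: 2

Working:
def/use:
  B0 def {p,r} use ∅
  B1 def {e,p} use ∅
  B2 def {a,e} use {e}
  B3 def {e,i} use ∅
  B4 def {p} use ∅
  B5 def {a} use ∅
  B6 def {i} use ∅

Backward fixpoint:
  B0: in=∅ out=∅
  B1: in=∅ out={e}
  B2: in={e} out=∅
  B3: in=∅ out=∅
  B4: in=∅ out=∅
  B5: in=∅ out=∅
  B6: in=∅ out=∅

Conflict graph:
  a — ∅
  e — {i,p}
  i — {e}
  p — {e,r}
  r — {p}

Colouring:
  lower bound: {e,i} mutually conflict ⇒ χ ≥ 2
  2-colouring: r0={a,e,r}  r1={i,p}
  χ = 2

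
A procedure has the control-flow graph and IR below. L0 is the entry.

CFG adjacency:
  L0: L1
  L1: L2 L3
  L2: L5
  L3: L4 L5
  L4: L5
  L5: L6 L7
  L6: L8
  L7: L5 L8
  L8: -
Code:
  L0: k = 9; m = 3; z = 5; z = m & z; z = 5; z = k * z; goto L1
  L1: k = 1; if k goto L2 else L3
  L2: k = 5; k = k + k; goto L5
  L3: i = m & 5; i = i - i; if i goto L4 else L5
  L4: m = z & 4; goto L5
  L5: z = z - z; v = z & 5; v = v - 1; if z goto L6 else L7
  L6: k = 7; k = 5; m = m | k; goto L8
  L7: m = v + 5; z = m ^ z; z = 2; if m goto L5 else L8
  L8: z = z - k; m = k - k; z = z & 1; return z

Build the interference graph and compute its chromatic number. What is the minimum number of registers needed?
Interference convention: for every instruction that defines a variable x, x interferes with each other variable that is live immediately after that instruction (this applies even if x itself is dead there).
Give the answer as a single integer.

Answer: 4

Analysis:
Per-block:
  L0: {k,m,z} / ∅
  L1: {k} / ∅
  L2: {k} / ∅
  L3: {i} / {m}
  L4: {m} / {z}
  L5: {v,z} / {z}
  L6: {k,m} / {m}
  L7: {m,z} / {v,z}
  L8: {m,z} / {k,z}

Live sets:
  L0: in=∅ out={m,z}
  L1: in={m,z} out={k,m,z}
  L2: in={m,z} out={k,m,z}
  L3: in={k,m,z} out={k,m,z}
  L4: in={k,z} out={k,m,z}
  L5: in={k,m,z} out={k,m,v,z}
  L6: in={m,z} out={k,z}
  L7: in={k,v,z} out={k,m,z}
  L8: in={k,z} out=∅

Interfere edges:
  i — {k,m,z}
  k — {i,m,v,z}
  m — {i,k,v,z}
  v — {k,m,z}
  z — {i,k,m,v}

Registers:
  {i,k,m,z} pairwise interfere (4-clique) ⇒ χ ≥ 4
  4-colouring: R0={k}  R1={m}  R2={z}  R3={i,v}
  χ = 4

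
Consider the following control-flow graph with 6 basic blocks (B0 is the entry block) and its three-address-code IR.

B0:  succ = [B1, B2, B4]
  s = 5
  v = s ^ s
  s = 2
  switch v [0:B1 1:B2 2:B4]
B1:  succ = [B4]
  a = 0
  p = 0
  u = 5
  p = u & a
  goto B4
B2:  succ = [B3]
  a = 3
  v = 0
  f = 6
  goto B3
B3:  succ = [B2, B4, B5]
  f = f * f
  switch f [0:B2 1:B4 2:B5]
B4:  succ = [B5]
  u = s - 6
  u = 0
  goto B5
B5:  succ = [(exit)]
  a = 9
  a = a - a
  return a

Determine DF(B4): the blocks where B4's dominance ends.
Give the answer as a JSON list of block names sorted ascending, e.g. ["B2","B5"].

idom tree: B1←B0 B2←B0 B3←B2 B4←B0 B5←B0
Dom at joins:
  B2: preds {B0,B3}: {B0} ∩ {B0,B2,B3} = {B0}; idom=B0
  B4: preds {B0,B1,B3}: {B0} ∩ {B0,B1} ∩ {B0,B2,B3} = {B0}; idom=B0
  B5: preds {B3,B4}: {B0,B2,B3} ∩ {B0,B4} = {B0}; idom=B0

DF derivation:
  B2←B0: walk · to B0
  B2←B3: walk B3→B2 to B0
  B4←B0: walk · to B0
  B4←B1: walk B1 to B0
  B4←B3: walk B3→B2 to B0
  B5←B3: walk B3→B2 to B0
  B5←B4: walk B4 to B0
  B0: DF=∅
  B1: DF={B4}
  B2: DF={B2,B4,B5}
  B3: DF={B2,B4,B5}
  B4: DF={B5}
  B5: DF=∅

DF(B4) = ["B5"]

Answer: ["B5"]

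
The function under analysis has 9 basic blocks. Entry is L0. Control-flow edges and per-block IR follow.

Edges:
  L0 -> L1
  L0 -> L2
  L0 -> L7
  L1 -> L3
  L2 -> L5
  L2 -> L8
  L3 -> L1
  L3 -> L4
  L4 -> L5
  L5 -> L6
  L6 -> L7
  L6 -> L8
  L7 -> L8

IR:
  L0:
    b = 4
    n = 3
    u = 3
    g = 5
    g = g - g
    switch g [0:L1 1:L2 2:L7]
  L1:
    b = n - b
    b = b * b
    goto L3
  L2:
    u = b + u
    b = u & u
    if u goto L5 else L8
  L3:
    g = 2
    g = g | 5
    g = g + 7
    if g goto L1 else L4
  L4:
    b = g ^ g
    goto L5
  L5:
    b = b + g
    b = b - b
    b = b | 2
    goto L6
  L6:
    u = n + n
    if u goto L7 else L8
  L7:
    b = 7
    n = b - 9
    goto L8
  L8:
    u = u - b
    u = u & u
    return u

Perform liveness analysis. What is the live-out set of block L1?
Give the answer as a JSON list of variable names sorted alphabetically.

Per-block:
  L0 def {b,g,n,u} use ∅
  L1 def {b} use {b,n}
  L2 def {b,u} use {b,u}
  L3 def {g} use ∅
  L4 def {b} use {g}
  L5 def {b} use {b,g}
  L6 def {u} use {n}
  L7 def {b,n} use ∅
  L8 def {u} use {b,u}

Live sets:
  L0 li=∅ lo={b,g,n,u}
  L1 li={b,n} lo={b,n}
  L2 li={b,g,n,u} lo={b,g,n,u}
  L3 li={b,n} lo={b,g,n}
  L4 li={g,n} lo={b,g,n}
  L5 li={b,g,n} lo={b,n}
  L6 li={b,n} lo={b,u}
  L7 li={u} lo={b,u}
  L8 li={b,u} lo=∅

live-out(L1) = ["b", "n"]

Answer: ["b", "n"]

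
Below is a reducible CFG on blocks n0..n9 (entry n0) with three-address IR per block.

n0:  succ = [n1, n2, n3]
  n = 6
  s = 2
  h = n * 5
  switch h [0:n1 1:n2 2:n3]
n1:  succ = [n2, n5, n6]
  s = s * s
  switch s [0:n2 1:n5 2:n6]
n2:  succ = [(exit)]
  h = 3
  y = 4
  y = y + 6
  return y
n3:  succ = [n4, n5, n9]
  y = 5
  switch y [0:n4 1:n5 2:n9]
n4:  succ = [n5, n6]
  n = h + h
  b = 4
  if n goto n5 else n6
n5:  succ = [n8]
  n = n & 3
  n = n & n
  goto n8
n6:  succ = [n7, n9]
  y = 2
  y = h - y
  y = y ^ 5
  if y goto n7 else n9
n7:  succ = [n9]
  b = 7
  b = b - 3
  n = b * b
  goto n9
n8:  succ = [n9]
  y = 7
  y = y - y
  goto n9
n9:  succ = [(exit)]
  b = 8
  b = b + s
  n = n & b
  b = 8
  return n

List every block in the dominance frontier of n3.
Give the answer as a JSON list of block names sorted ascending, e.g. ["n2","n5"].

Answer: ["n5", "n6", "n9"]

Working:
idom tree: n1←n0 n2←n0 n3←n0 n4←n3 n5←n0 n6←n0 n7←n6 n8←n5 n9←n0
Join-block Dom:
  n2: preds {n0,n1}: {n0} ∩ {n0,n1} = {n0}; idom=n0
  n5: preds {n1,n3,n4}: {n0,n1} ∩ {n0,n3} ∩ {n0,n3,n4} = {n0}; idom=n0
  n6: preds {n1,n4}: {n0,n1} ∩ {n0,n3,n4} = {n0}; idom=n0
  n9: preds {n3,n6,n7,n8}: {n0,n3} ∩ {n0,n6} ∩ {n0,n6,n7} ∩ {n0,n5,n8} = {n0}; idom=n0

Frontier:
  join n2 pred n0: · stop@n0
  join n2 pred n1: n1 stop@n0
  join n5 pred n1: n1 stop@n0
  join n5 pred n3: n3 stop@n0
  join n5 pred n4: n4→n3 stop@n0
  join n6 pred n1: n1 stop@n0
  join n6 pred n4: n4→n3 stop@n0
  join n9 pred n3: n3 stop@n0
  join n9 pred n6: n6 stop@n0
  join n9 pred n7: n7→n6 stop@n0
  join n9 pred n8: n8→n5 stop@n0
  n0: DF=∅
  n1: DF={n2,n5,n6}
  n2: DF=∅
  n3: DF={n5,n6,n9}
  n4: DF={n5,n6}
  n5: DF={n9}
  n6: DF={n9}
  n7: DF={n9}
  n8: DF={n9}
  n9: DF=∅

DF(n3) = ["n5", "n6", "n9"]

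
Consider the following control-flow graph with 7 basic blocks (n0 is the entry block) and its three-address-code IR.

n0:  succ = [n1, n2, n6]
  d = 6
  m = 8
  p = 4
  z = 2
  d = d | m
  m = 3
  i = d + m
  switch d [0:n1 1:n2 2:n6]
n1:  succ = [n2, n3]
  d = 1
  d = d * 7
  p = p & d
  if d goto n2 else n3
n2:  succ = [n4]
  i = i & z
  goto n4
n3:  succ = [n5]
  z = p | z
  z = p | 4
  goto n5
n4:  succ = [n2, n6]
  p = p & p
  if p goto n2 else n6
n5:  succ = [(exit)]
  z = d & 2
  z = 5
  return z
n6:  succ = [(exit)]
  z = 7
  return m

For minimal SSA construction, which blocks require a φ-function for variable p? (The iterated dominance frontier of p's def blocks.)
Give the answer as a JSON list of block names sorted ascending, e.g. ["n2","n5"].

Answer: ["n2", "n6"]

Derivation:
idom tree: n1←n0 n2←n0 n3←n1 n4←n2 n5←n3 n6←n0
Dom at joins:
  n2: preds {n0,n1,n4}: {n0} ∩ {n0,n1} ∩ {n0,n2,n4} = {n0}; idom=n0
  n6: preds {n0,n4}: {n0} ∩ {n0,n2,n4} = {n0}; idom=n0

Frontier:
  join n2 pred n0: · stop@n0
  join n2 pred n1: n1 stop@n0
  join n2 pred n4: n4→n2 stop@n0
  join n6 pred n0: · stop@n0
  join n6 pred n4: n4→n2 stop@n0
  DF(n0)=∅
  DF(n1)={n2}
  DF(n2)={n2,n6}
  DF(n3)=∅
  DF(n4)={n2,n6}
  DF(n5)=∅
  DF(n6)=∅

φ for p: defs {n0,n1,n4}
  DF⁺ = {n2,n6}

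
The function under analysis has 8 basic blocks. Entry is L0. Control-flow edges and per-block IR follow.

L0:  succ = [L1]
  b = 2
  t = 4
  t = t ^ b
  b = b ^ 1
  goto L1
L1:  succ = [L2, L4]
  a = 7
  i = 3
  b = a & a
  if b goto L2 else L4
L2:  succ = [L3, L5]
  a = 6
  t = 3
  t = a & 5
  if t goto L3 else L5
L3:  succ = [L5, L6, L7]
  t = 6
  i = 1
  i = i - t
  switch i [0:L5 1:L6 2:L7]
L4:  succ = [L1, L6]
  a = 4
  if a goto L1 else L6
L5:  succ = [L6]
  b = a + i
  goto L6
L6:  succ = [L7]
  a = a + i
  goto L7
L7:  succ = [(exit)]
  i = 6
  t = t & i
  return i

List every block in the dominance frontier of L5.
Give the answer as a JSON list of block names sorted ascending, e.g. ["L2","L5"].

Answer: ["L6"]

Working:
idom tree: L1←L0 L2←L1 L3←L2 L4←L1 L5←L2 L6←L1 L7←L1
Join-block Dom:
  L1: preds {L0,L4}: {L0} ∩ {L0,L1,L4} = {L0}; idom=L0
  L5: preds {L2,L3}: {L0,L1,L2} ∩ {L0,L1,L2,L3} = {L0,L1,L2}; idom=L2
  L6: preds {L3,L4,L5}: {L0,L1,L2,L3} ∩ {L0,L1,L4} ∩ {L0,L1,L2,L5} = {L0,L1}; idom=L1
  L7: preds {L3,L6}: {L0,L1,L2,L3} ∩ {L0,L1,L6} = {L0,L1}; idom=L1

DF walk-up:
  L1←L0: walk · to L0
  L1←L4: walk L4→L1 to L0
  L5←L2: walk · to L2
  L5←L3: walk L3 to L2
  L6←L3: walk L3→L2 to L1
  L6←L4: walk L4 to L1
  L6←L5: walk L5→L2 to L1
  L7←L3: walk L3→L2 to L1
  L7←L6: walk L6 to L1
  DF(L0)=∅
  DF(L1)={L1}
  DF(L2)={L6,L7}
  DF(L3)={L5,L6,L7}
  DF(L4)={L1,L6}
  DF(L5)={L6}
  DF(L6)={L7}
  DF(L7)=∅

DF(L5) = ["L6"]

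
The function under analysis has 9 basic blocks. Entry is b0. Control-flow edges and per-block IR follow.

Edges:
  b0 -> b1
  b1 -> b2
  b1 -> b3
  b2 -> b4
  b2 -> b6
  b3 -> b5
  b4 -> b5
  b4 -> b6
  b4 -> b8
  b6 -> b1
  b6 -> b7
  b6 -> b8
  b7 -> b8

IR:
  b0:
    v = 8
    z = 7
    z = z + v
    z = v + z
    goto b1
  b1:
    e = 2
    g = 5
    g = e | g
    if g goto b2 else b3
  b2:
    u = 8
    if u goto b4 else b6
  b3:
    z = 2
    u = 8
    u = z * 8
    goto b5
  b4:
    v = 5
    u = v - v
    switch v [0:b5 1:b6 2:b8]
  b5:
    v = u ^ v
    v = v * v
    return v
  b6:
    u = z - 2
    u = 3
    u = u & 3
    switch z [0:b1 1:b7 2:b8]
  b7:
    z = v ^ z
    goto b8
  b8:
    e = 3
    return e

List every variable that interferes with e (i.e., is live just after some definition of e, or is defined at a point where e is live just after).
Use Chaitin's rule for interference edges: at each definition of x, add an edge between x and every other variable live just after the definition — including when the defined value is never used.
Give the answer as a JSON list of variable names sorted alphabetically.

Block summaries:
  b0: {v,z} / ∅
  b1: {e,g} / ∅
  b2: {u} / ∅
  b3: {u,z} / ∅
  b4: {u,v} / ∅
  b5: {v} / {u,v}
  b6: {u} / {z}
  b7: {z} / {v,z}
  b8: {e} / ∅

Backward fixpoint:
  live b0: ∅→{v,z}
  live b1: {v,z}→{v,z}
  live b2: {v,z}→{v,z}
  live b3: {v}→{u,v}
  live b4: {z}→{u,v,z}
  live b5: {u,v}→∅
  live b6: {v,z}→{v,z}
  live b7: {v,z}→∅
  live b8: ∅→∅

Interfere edges:
  e↔{g,v,z}
  g↔{e,v,z}
  u↔{v,z}
  v↔{e,g,u,z}
  z↔{e,g,u,v}

N(e) = ["g", "v", "z"]

Answer: ["g", "v", "z"]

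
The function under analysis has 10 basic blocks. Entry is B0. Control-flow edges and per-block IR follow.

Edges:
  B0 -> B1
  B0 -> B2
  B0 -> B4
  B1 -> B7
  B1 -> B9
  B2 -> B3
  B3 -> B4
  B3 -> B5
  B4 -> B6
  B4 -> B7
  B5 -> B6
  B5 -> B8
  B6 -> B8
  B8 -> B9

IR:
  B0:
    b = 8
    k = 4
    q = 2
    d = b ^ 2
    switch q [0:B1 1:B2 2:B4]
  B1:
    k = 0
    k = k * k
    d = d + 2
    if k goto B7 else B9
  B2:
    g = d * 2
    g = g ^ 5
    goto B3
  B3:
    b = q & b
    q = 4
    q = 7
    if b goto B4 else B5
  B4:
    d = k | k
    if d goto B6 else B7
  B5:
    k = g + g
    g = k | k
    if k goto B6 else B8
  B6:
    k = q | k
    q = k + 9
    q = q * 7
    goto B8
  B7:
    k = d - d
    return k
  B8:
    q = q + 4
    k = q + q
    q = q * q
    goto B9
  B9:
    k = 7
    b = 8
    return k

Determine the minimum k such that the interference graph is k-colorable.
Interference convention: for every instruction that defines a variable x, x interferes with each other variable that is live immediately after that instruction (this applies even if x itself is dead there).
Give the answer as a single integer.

Per-block:
  B0: def={b,d,k,q} ue=∅
  B1: def={d,k} ue={d}
  B2: def={g} ue={d}
  B3: def={b,q} ue={b,q}
  B4: def={d} ue={k}
  B5: def={g,k} ue={g}
  B6: def={k,q} ue={k,q}
  B7: def={k} ue={d}
  B8: def={k,q} ue={q}
  B9: def={b,k} ue=∅

Live sets:
  live B0: ∅→{b,d,k,q}
  live B1: {d}→{d}
  live B2: {b,d,k,q}→{b,g,k,q}
  live B3: {b,g,k,q}→{g,k,q}
  live B4: {k,q}→{d,k,q}
  live B5: {g,q}→{k,q}
  live B6: {k,q}→{q}
  live B7: {d}→∅
  live B8: {q}→∅
  live B9: ∅→∅

Interference:
  b — {d,g,k,q}
  d — {b,k,q}
  g — {b,k,q}
  k — {b,d,g,q}
  q — {b,d,g,k}

Colouring:
  {b,d,k,q} pairwise interfere (4-clique) ⇒ χ ≥ 4
  4-colouring: R0={b}  R1={k}  R2={q}  R3={d,g}
  χ = 4

Answer: 4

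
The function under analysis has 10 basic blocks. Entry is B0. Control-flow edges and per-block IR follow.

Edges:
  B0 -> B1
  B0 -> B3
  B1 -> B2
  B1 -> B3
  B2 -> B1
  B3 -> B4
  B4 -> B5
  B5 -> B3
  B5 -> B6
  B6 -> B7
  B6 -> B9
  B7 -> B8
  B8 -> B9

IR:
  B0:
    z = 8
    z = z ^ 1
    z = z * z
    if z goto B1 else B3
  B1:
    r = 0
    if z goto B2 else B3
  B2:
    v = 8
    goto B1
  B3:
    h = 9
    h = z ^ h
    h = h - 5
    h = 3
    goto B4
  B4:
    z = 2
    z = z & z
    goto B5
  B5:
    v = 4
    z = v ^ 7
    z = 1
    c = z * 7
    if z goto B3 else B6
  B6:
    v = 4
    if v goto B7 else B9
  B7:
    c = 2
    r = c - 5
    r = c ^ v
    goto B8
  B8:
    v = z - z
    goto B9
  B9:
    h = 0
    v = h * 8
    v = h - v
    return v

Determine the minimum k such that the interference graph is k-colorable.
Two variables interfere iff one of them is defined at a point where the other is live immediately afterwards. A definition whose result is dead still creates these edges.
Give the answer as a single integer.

Answer: 4

Analysis:
def/use:
  B0: {z} / ∅
  B1: {r} / {z}
  B2: {v} / ∅
  B3: {h} / {z}
  B4: {z} / ∅
  B5: {c,v,z} / ∅
  B6: {v} / ∅
  B7: {c,r} / {v}
  B8: {v} / {z}
  B9: {h,v} / ∅

Live sets:
  live B0: ∅→{z}
  live B1: {z}→{z}
  live B2: {z}→{z}
  live B3: {z}→∅
  live B4: ∅→∅
  live B5: ∅→{z}
  live B6: {z}→{v,z}
  live B7: {v,z}→{z}
  live B8: {z}→∅
  live B9: ∅→∅

Conflict graph:
  c: {r,v,z}
  h: {v,z}
  r: {c,v,z}
  v: {c,h,r,z}
  z: {c,h,r,v}

Colouring:
  {c,r,v,z} pairwise interfere (4-clique) ⇒ χ ≥ 4
  assign c→r2 h→r2 r→r3 v→r0 z→r1 — no edge inside a register ⇒ χ ≤ 4
  χ = 4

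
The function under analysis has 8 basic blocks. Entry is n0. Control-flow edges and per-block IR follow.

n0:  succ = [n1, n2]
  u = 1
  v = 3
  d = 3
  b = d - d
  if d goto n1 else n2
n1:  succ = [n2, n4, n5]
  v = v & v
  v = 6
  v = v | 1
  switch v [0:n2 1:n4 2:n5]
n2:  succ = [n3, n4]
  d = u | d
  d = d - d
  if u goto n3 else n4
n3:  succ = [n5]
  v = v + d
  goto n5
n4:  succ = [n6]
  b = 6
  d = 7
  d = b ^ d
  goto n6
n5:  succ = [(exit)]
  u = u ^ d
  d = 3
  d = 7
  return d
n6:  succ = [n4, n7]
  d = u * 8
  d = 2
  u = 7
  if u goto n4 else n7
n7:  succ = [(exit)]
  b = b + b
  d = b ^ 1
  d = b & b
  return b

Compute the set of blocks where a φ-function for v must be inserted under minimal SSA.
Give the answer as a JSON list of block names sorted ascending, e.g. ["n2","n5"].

Answer: ["n2", "n4", "n5"]

Working:
idom tree: n1←n0 n2←n0 n3←n2 n4←n0 n5←n0 n6←n4 n7←n6
Dom∩ at merges:
  n2: preds {n0,n1}: {n0} ∩ {n0,n1} = {n0}; idom=n0
  n4: preds {n1,n2,n6}: {n0,n1} ∩ {n0,n2} ∩ {n0,n4,n6} = {n0}; idom=n0
  n5: preds {n1,n3}: {n0,n1} ∩ {n0,n2,n3} = {n0}; idom=n0

DF derivation:
  n2←n0: walk · to n0
  n2←n1: walk n1 to n0
  n4←n1: walk n1 to n0
  n4←n2: walk n2 to n0
  n4←n6: walk n6→n4 to n0
  n5←n1: walk n1 to n0
  n5←n3: walk n3→n2 to n0
  n0 → ∅
  n1 → {n2,n4,n5}
  n2 → {n4,n5}
  n3 → {n5}
  n4 → {n4}
  n5 → ∅
  n6 → {n4}
  n7 → ∅

φ for v: defs {n0,n1,n3}
  DF⁺ = {n2,n4,n5}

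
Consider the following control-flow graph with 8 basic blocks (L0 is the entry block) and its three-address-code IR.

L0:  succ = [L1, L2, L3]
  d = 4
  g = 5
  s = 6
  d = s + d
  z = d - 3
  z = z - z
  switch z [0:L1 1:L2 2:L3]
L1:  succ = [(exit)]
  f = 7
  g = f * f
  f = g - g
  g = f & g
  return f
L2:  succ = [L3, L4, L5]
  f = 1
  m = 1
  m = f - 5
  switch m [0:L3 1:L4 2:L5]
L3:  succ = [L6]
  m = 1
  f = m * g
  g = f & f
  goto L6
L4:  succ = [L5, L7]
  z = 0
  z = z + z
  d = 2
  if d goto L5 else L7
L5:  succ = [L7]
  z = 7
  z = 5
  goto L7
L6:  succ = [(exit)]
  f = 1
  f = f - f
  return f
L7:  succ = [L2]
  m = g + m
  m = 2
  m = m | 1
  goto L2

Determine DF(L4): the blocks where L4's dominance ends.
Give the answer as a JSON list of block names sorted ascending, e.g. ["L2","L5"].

Answer: ["L5", "L7"]

Working:
idom tree: L1←L0 L2←L0 L3←L0 L4←L2 L5←L2 L6←L3 L7←L2
Join-block Dom:
  L2: preds {L0,L7}: {L0} ∩ {L0,L2,L7} = {L0}; idom=L0
  L3: preds {L0,L2}: {L0} ∩ {L0,L2} = {L0}; idom=L0
  L5: preds {L2,L4}: {L0,L2} ∩ {L0,L2,L4} = {L0,L2}; idom=L2
  L7: preds {L4,L5}: {L0,L2,L4} ∩ {L0,L2,L5} = {L0,L2}; idom=L2

DF derivation:
  L2←L0: walk · to L0
  L2←L7: walk L7→L2 to L0
  L3←L0: walk · to L0
  L3←L2: walk L2 to L0
  L5←L2: walk · to L2
  L5←L4: walk L4 to L2
  L7←L4: walk L4 to L2
  L7←L5: walk L5 to L2
  L0 → ∅
  L1 → ∅
  L2 → {L2,L3}
  L3 → ∅
  L4 → {L5,L7}
  L5 → {L7}
  L6 → ∅
  L7 → {L2}

DF(L4) = ["L5", "L7"]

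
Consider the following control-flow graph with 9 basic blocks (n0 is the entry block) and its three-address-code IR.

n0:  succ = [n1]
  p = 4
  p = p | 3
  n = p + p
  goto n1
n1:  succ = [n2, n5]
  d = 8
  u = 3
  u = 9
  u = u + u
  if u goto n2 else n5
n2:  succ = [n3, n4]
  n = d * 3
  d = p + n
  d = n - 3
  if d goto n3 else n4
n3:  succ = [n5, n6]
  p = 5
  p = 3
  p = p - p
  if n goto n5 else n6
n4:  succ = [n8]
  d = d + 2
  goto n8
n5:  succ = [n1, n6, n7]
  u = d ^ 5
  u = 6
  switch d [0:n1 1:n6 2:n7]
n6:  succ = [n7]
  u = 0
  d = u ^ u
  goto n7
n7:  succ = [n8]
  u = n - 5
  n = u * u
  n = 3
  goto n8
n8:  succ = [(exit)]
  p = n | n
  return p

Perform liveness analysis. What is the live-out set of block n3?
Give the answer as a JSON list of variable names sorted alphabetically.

Answer: ["d", "n", "p"]

Working:
Block summaries:
  n0 def {n,p} use ∅
  n1 def {d,u} use ∅
  n2 def {d,n} use {d,p}
  n3 def {p} use {n}
  n4 def {d} use {d}
  n5 def {u} use {d}
  n6 def {d,u} use ∅
  n7 def {n,u} use {n}
  n8 def {p} use {n}

Backward fixpoint:
  n0 li=∅ lo={n,p}
  n1 li={n,p} lo={d,n,p}
  n2 li={d,p} lo={d,n}
  n3 li={d,n} lo={d,n,p}
  n4 li={d,n} lo={n}
  n5 li={d,n,p} lo={n,p}
  n6 li={n} lo={n}
  n7 li={n} lo={n}
  n8 li={n} lo=∅

live-out(n3) = ["d", "n", "p"]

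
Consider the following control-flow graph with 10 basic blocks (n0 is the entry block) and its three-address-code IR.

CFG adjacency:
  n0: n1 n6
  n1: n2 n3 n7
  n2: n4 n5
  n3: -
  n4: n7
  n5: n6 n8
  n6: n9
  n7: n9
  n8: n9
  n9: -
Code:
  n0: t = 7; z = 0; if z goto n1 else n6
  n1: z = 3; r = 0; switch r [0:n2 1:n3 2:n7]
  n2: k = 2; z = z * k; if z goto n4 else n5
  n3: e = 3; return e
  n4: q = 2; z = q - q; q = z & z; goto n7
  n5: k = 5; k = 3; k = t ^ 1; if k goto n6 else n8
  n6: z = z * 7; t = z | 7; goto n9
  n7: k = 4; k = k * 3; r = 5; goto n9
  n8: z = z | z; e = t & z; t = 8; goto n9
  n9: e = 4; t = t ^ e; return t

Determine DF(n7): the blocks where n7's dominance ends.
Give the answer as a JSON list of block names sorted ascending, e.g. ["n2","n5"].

Answer: ["n9"]

Analysis:
idom tree: n1←n0 n2←n1 n3←n1 n4←n2 n5←n2 n6←n0 n7←n1 n8←n5 n9←n0
Dom∩ at merges:
  n6: preds {n0,n5}: {n0} ∩ {n0,n1,n2,n5} = {n0}; idom=n0
  n7: preds {n1,n4}: {n0,n1} ∩ {n0,n1,n2,n4} = {n0,n1}; idom=n1
  n9: preds {n6,n7,n8}: {n0,n6} ∩ {n0,n1,n7} ∩ {n0,n1,n2,n5,n8} = {n0}; idom=n0

DF derivation:
  join n6 pred n0: · stop@n0
  join n6 pred n5: n5→n2→n1 stop@n0
  join n7 pred n1: · stop@n1
  join n7 pred n4: n4→n2 stop@n1
  join n9 pred n6: n6 stop@n0
  join n9 pred n7: n7→n1 stop@n0
  join n9 pred n8: n8→n5→n2→n1 stop@n0
  DF(n0)=∅
  DF(n1)={n6,n9}
  DF(n2)={n6,n7,n9}
  DF(n3)=∅
  DF(n4)={n7}
  DF(n5)={n6,n9}
  DF(n6)={n9}
  DF(n7)={n9}
  DF(n8)={n9}
  DF(n9)=∅

DF(n7) = ["n9"]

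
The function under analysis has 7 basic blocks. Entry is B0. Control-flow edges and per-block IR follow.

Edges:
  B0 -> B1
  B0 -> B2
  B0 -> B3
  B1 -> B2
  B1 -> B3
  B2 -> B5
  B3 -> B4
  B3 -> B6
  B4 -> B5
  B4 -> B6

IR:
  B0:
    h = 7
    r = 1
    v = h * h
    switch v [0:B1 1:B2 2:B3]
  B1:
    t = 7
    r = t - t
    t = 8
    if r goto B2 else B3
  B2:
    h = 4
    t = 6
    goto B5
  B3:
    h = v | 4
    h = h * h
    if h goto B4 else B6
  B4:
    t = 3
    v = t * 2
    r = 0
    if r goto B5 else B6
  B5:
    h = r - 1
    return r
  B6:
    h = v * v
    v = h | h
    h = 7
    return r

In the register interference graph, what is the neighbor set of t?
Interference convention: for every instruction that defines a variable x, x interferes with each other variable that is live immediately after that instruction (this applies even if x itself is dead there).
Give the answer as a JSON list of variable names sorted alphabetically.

Per-block:
  B0: def={h,r,v} ue=∅
  B1: def={r,t} ue=∅
  B2: def={h,t} ue=∅
  B3: def={h} ue={v}
  B4: def={r,t,v} ue=∅
  B5: def={h} ue={r}
  B6: def={h,v} ue={r,v}

Liveness:
  live B0: ∅→{r,v}
  live B1: {v}→{r,v}
  live B2: {r}→{r}
  live B3: {r,v}→{r,v}
  live B4: ∅→{r,v}
  live B5: {r}→∅
  live B6: {r,v}→∅

Conflict graph:
  h — {r,v}
  r — {h,t,v}
  t — {r,v}
  v — {h,r,t}

N(t) = ["r", "v"]

Answer: ["r", "v"]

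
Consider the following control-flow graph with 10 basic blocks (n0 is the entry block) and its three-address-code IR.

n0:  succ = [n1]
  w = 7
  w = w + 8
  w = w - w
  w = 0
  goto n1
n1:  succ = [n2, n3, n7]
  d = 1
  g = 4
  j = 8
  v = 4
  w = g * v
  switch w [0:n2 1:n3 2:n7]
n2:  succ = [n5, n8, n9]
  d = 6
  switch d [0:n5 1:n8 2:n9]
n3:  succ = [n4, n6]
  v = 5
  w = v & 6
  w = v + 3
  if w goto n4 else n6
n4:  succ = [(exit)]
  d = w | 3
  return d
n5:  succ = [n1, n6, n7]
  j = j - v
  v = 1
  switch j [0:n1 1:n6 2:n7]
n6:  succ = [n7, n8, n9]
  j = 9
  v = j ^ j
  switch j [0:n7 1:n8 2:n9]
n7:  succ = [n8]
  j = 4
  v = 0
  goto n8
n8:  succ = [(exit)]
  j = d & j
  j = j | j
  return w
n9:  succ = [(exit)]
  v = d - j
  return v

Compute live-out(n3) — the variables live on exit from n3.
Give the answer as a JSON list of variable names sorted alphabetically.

Answer: ["d", "w"]

Analysis:
Block summaries:
  n0 def {w} use ∅
  n1 def {d,g,j,v,w} use ∅
  n2 def {d} use ∅
  n3 def {v,w} use ∅
  n4 def {d} use {w}
  n5 def {j,v} use {j,v}
  n6 def {j,v} use ∅
  n7 def {j,v} use ∅
  n8 def {j} use {d,j,w}
  n9 def {v} use {d,j}

Live sets:
  n0 li=∅ lo=∅
  n1 li=∅ lo={d,j,v,w}
  n2 li={j,v,w} lo={d,j,v,w}
  n3 li={d} lo={d,w}
  n4 li={w} lo=∅
  n5 li={d,j,v,w} lo={d,w}
  n6 li={d,w} lo={d,j,w}
  n7 li={d,w} lo={d,j,w}
  n8 li={d,j,w} lo=∅
  n9 li={d,j} lo=∅

live-out(n3) = ["d", "w"]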